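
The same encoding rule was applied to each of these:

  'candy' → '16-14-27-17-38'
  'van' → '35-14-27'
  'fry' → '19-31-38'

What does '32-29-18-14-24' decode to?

speak

Each letter is replaced by its alphabet position (a=1..z=26) + 13.
Undoing it on 32-29-18-14-24: 32→(32−13)÷1=19=s, 29→(29−13)÷1=16=p, 18→(18−13)÷1=5=e, 14→(14−13)÷1=1=a, 24→(24−13)÷1=11=k.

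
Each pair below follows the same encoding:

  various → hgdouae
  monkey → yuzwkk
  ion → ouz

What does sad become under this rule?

The rule splits by letter class: vowels +6, consonants +12.
On sad: s(cons)+12=e, a(vowel)+6=g, d(cons)+12=p.

egp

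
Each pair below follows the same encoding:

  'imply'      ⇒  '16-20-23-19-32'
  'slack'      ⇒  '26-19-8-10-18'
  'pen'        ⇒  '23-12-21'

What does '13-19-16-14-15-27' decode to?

i is letter #9 and maps to 16: an offset of 7. Letters become their 1-based position plus 7 (so a→8, b→9, …).
Decoding 13-19-16-14-15-27: 13→(13−7)÷1=6=f, 19→(19−7)÷1=12=l, 16→(16−7)÷1=9=i, 14→(14−7)÷1=7=g, 15→(15−7)÷1=8=h, 27→(27−7)÷1=20=t.

flight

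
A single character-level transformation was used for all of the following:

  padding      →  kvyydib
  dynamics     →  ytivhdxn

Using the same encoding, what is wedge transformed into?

Each letter is shifted forward by 21 in the alphabet (a Caesar shift of +21).
On wedge: w+21=r, e+21=z, d+21=y, g+21=b, e+21=z.

rzybz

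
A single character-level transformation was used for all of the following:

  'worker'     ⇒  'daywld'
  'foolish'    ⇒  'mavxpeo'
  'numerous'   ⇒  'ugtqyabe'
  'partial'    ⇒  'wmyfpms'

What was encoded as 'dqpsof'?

Shifts by position in worker: pos 0: w→d (+7), pos 1: o→a (+12), pos 2: r→y (+7), pos 3: k→w (+12) — repeating every 2. The shifts repeat in a cycle of length 2: positions 0,1,… shift by +7, +12, then the pattern repeats.
Decoding dqpsof: d−7=w, q−12=e, p−7=i, s−12=g, o−7=h, f−12=t.

weight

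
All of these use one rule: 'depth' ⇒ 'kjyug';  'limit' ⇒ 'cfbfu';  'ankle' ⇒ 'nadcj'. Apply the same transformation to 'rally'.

wnccp

This is an affine cipher: with a=0,…,z=25, each position x becomes (25x+13) mod 26.
Applying it to rally: r(17)→25·17+13≡22=w; a(0)→25·0+13≡13=n; l(11)→25·11+13≡2=c; l(11)→25·11+13≡2=c; y(24)→25·24+13≡15=p (all mod 26).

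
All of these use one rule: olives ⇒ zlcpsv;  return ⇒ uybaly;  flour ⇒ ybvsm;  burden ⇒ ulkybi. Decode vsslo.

The output letters match the input read backwards, each shifted +7: olives reversed is sevilo. The word is reversed, then every letter is shifted forward by 7.
Decoding vsslo: shift back: v−7=o, s−7=l, s−7=l, l−7=e, o−7=h → olleh; then reverse → hello.

hello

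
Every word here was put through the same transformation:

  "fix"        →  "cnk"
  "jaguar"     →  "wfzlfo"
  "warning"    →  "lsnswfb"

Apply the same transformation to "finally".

The output letters match the input read backwards, each shifted +5: fix reversed is xif. Two steps: reverse the string, then apply a Caesar shift of +5.
For finally: reverse → yllanif; then shift: y+5=d, l+5=q, l+5=q, a+5=f, n+5=s, i+5=n, f+5=k.

dqqfsnk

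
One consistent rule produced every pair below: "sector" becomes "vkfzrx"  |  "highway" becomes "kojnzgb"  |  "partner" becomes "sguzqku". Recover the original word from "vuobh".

Shifts by position in sector: pos 0: s→v (+3), pos 1: e→k (+6), pos 2: c→f (+3), pos 3: t→z (+6) — repeating every 2. The shifts repeat in a cycle of length 2: positions 0,1,… shift by +3, +6, then the pattern repeats.
Decoding vuobh: v−3=s, u−6=o, o−3=l, b−6=v, h−3=e.

solve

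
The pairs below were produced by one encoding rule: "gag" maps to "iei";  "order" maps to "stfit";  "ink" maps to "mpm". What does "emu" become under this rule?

The shift depends on letter class: consonant g→i is +2, but vowel a→e is +4. Two shifts are in play — +4 for a/e/i/o/u, +2 for every other letter.
On emu: e(vowel)+4=i, m(cons)+2=o, u(vowel)+4=y.

ioy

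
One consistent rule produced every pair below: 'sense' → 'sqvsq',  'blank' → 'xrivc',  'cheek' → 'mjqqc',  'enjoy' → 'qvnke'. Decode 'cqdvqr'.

This is an affine cipher: with a=0,…,z=25, each position x becomes (15x+8) mod 26.
Decoding cqdvqr: c(2)→7·(2−8)≡10=k; q(16)→7·(16−8)≡4=e; d(3)→7·(3−8)≡17=r; v(21)→7·(21−8)≡13=n; q(16)→7·(16−8)≡4=e; r(17)→7·(17−8)≡11=l (all mod 26).

kernel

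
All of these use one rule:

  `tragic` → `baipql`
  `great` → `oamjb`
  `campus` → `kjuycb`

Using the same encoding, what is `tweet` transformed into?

Shifts by position in tragic: pos 0: t→b (+8), pos 1: r→a (+9), pos 2: a→i (+8), pos 3: g→p (+9) — repeating every 2. The shifts repeat in a cycle of length 2: positions 0,1,… shift by +8, +9, then the pattern repeats.
On tweet: t+8=b, w+9=f, e+8=m, e+9=n, t+8=b.

bfmnb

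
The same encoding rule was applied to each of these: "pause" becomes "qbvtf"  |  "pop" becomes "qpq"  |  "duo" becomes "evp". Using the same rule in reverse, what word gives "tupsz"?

Compare letters: p→q is +1, a→b is +1, u→v is +1 — a constant shift. This is a Caesar cipher with shift 1.
Undoing it on tupsz: t−1=s, u−1=t, p−1=o, s−1=r, z−1=y.

story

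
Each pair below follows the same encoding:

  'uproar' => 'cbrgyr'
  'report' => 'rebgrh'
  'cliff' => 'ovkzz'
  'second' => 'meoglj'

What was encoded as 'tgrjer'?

border

u(20)→c(2) and p(15)→b(1) fit y≡21x+24 (mod 26); the inverse of 21 mod 26 is 5. Each letter's alphabet position (a=0..z=25) is mapped through 21·x+24 mod 26 — an affine cipher.
Decoding tgrjer: t(19)→5·(19−24)≡1=b; g(6)→5·(6−24)≡14=o; r(17)→5·(17−24)≡17=r; j(9)→5·(9−24)≡3=d; e(4)→5·(4−24)≡4=e; r(17)→5·(17−24)≡17=r (all mod 26).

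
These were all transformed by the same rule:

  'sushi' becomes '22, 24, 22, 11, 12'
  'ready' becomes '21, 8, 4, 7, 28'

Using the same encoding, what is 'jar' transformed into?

s is letter #19 and maps to 22: an offset of 3. The number is (letter's place in the alphabet, a=1) + 3.
Applying it to jar: j=10→13, a=1→4, r=18→21.

13, 4, 21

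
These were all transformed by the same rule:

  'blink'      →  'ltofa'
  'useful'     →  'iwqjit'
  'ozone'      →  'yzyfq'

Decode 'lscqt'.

bagel

b(1)→l(11) and l(11)→t(19) fit y≡19x+18 (mod 26); the inverse of 19 mod 26 is 11. Treating letters as 0–25, the rule is x ↦ 19x + 18 (mod 26).
Decoding lscqt: l(11)→11·(11−18)≡1=b; s(18)→11·(18−18)≡0=a; c(2)→11·(2−18)≡6=g; q(16)→11·(16−18)≡4=e; t(19)→11·(19−18)≡11=l (all mod 26).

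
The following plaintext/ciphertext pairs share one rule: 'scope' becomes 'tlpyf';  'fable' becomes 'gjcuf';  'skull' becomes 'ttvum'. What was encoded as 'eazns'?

dryer

Shifts by position in scope: pos 0: s→t (+1), pos 1: c→l (+9), pos 2: o→p (+1), pos 3: p→y (+9) — repeating every 2. It's a Vigenère-style cipher with numeric key [1,9]: position i shifts by key[i mod 2].
Reversing it on eazns: e−1=d, a−9=r, z−1=y, n−9=e, s−1=r.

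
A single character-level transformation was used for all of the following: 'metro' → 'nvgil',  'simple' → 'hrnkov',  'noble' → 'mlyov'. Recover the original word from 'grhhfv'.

This is the alphabet-reversal cipher (Atbash): a becomes z, b becomes y, etc.
Undoing it on grhhfv: g↔t, r↔i, h↔s, h↔s, f↔u, v↔e.

tissue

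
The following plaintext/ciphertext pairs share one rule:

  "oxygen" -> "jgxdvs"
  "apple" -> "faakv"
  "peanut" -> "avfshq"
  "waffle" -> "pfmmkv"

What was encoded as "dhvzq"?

Each letter's alphabet position (a=0..z=25) is mapped through 17·x+5 mod 26 — an affine cipher.
Reversing it on dhvzq: d(3)→23·(3−5)≡6=g; h(7)→23·(7−5)≡20=u; v(21)→23·(21−5)≡4=e; z(25)→23·(25−5)≡18=s; q(16)→23·(16−5)≡19=t (all mod 26).

guest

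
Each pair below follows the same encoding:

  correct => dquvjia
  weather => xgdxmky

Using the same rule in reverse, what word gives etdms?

Each letter shifts forward by (position + 1), i.e. 1, 2, 3, … — the shift grows by one for each successive letter.
Decoding etdms: e−1=d, t−2=r, d−3=a, m−4=i, s−5=n.

drain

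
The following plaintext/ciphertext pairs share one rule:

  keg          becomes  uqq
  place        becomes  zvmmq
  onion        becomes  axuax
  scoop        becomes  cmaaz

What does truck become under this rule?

dbgmu

Two shifts are in play — +12 for a/e/i/o/u, +10 for every other letter.
For truck: t(cons)+10=d, r(cons)+10=b, u(vowel)+12=g, c(cons)+10=m, k(cons)+10=u.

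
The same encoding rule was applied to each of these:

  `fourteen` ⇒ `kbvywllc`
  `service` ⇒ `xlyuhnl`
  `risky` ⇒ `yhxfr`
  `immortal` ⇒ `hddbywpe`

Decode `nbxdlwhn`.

cosmetic

Each letter's alphabet position (a=0..z=25) is mapped through 25·x+15 mod 26 — an affine cipher.
Reversing it on nbxdlwhn: n(13)→25·(13−15)≡2=c; b(1)→25·(1−15)≡14=o; x(23)→25·(23−15)≡18=s; d(3)→25·(3−15)≡12=m; l(11)→25·(11−15)≡4=e; w(22)→25·(22−15)≡19=t; h(7)→25·(7−15)≡8=i; n(13)→25·(13−15)≡2=c (all mod 26).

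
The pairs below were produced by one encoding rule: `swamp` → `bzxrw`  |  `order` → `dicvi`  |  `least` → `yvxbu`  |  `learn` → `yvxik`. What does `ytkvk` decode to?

linen

This is an affine cipher: with a=0,…,z=25, each position x becomes (19x+23) mod 26.
Decoding ytkvk: y(24)→11·(24−23)≡11=l; t(19)→11·(19−23)≡8=i; k(10)→11·(10−23)≡13=n; v(21)→11·(21−23)≡4=e; k(10)→11·(10−23)≡13=n (all mod 26).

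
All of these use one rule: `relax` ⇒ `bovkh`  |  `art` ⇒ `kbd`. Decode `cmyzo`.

Every letter moves 10 places later in the alphabet, wrapping around z→a.
Reversing it on cmyzo: c−10=s, m−10=c, y−10=o, z−10=p, o−10=e.

scope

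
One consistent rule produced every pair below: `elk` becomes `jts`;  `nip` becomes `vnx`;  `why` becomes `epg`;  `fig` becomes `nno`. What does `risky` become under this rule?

znasg

Two shifts are in play — +5 for a/e/i/o/u, +8 for every other letter.
On risky: r(cons)+8=z, i(vowel)+5=n, s(cons)+8=a, k(cons)+8=s, y(cons)+8=g.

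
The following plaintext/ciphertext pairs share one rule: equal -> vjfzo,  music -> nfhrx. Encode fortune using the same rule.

uligfmv

Each pair mirrors across the alphabet (e↔v, q↔j, u↔f): positions sum to 25. This is the alphabet-reversal cipher (Atbash): a becomes z, b becomes y, etc.
On fortune: f↔u, o↔l, r↔i, t↔g, u↔f, n↔m, e↔v.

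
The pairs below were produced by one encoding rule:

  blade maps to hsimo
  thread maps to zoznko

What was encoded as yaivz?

stamp

In blade: b→h is +6, l→s is +7, a→i is +8, d→m is +9 — the shift increases by 1 each position. The shift increases by 1 at each position, starting from +6: 6, 7, 8, ….
Decoding yaivz: y−6=s, a−7=t, i−8=a, v−9=m, z−10=p.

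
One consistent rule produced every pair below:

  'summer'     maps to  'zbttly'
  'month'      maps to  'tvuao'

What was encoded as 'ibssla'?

Compare letters: s→z is +7, u→b is +7, m→t is +7 — a constant shift. Every letter moves 7 places later in the alphabet, wrapping around z→a.
Reversing it on ibssla: i−7=b, b−7=u, s−7=l, s−7=l, l−7=e, a−7=t.

bullet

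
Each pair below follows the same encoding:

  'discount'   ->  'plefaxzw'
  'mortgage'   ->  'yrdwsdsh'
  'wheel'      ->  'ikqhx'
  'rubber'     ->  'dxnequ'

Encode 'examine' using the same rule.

qampuqq

It's a Vigenère-style cipher with numeric key [12,3]: position i shifts by key[i mod 2].
Applying it to examine: e+12=q, x+3=a, a+12=m, m+3=p, i+12=u, n+3=q, e+12=q.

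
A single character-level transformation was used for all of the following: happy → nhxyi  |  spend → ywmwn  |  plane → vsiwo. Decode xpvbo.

In happy: h→n is +6, a→h is +7, p→x is +8, p→y is +9 — the shift increases by 1 each position. The shift increases by 1 at each position, starting from +6: 6, 7, 8, ….
Reversing it on xpvbo: x−6=r, p−7=i, v−8=n, b−9=s, o−10=e.

rinse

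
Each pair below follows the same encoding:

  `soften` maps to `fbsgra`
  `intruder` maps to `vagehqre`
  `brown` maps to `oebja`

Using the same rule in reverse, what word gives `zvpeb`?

Compare letters: s→f is +13, o→b is +13, f→s is +13 — a constant shift. This is a Caesar cipher with shift 13.
Undoing it on zvpeb: z−13=m, v−13=i, p−13=c, e−13=r, b−13=o.

micro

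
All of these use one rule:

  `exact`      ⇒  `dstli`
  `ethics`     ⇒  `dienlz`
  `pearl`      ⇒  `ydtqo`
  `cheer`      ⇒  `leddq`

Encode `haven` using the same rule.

Treating letters as 0–25, the rule is x ↦ 9x + 19 (mod 26).
For haven: h(7)→9·7+19≡4=e; a(0)→9·0+19≡19=t; v(21)→9·21+19≡0=a; e(4)→9·4+19≡3=d; n(13)→9·13+19≡6=g (all mod 26).

etadg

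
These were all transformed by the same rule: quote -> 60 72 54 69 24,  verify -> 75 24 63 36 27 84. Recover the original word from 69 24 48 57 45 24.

With a=1..z=26, the number is 3·pos + 9.
Undoing it on 69 24 48 57 45 24: 69→(69−9)÷3=20=t, 24→(24−9)÷3=5=e, 48→(48−9)÷3=13=m, 57→(57−9)÷3=16=p, 45→(45−9)÷3=12=l, 24→(24−9)÷3=5=e.

temple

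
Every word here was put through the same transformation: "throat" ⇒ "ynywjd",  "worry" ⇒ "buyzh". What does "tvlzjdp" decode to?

operate

In throat: t→y is +5, h→n is +6, r→y is +7, o→w is +8 — the shift increases by 1 each position. Letter i (0-indexed) is shifted by i+5, so successive shifts are 5, 6, 7, ….
Undoing it on tvlzjdp: t−5=o, v−6=p, l−7=e, z−8=r, j−9=a, d−10=t, p−11=e.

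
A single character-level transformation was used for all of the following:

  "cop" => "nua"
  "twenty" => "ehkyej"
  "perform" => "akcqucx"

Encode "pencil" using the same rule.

The rule splits by letter class: vowels +6, consonants +11.
On pencil: p(cons)+11=a, e(vowel)+6=k, n(cons)+11=y, c(cons)+11=n, i(vowel)+6=o, l(cons)+11=w.

akynow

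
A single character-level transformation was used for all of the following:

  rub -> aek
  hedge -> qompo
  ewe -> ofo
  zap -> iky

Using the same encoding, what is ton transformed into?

cyw

The shift depends on letter class: consonant r→a is +9, but vowel u→e is +10. Vowels shift forward by 10 and consonants shift forward by 9.
On ton: t(cons)+9=c, o(vowel)+10=y, n(cons)+9=w.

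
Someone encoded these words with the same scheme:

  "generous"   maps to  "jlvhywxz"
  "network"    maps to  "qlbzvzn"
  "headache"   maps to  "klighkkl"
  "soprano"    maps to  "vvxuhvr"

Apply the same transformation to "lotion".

ovblvv

Shifts by position in generous: pos 0: g→j (+3), pos 1: e→l (+7), pos 2: n→v (+8), pos 3: e→h (+3), pos 4: r→y (+7), pos 5: o→w (+8) — repeating every 3. A repeating key of period 3 is used — shifts +3, +7, +8 over and over.
On lotion: l+3=o, o+7=v, t+8=b, i+3=l, o+7=v, n+8=v.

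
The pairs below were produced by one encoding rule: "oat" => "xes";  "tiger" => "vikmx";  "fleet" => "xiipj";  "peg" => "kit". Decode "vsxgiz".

vector

The output letters match the input read backwards, each shifted +4: oat reversed is tao. Read the word backwards and shift each letter +4.
Undoing it on vsxgiz: shift back: v−4=r, s−4=o, x−4=t, g−4=c, i−4=e, z−4=v → rotcev; then reverse → vector.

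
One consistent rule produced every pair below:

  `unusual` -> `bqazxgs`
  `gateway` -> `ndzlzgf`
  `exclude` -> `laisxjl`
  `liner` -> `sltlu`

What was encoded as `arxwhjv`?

torpedo

Shifts by position in unusual: pos 0: u→b (+7), pos 1: n→q (+3), pos 2: u→a (+6), pos 3: s→z (+7), pos 4: u→x (+3), pos 5: a→g (+6) — repeating every 3. The shifts repeat in a cycle of length 3: positions 0,1,… shift by +7, +3, +6, then the pattern repeats.
Decoding arxwhjv: a−7=t, r−3=o, x−6=r, w−7=p, h−3=e, j−6=d, v−7=o.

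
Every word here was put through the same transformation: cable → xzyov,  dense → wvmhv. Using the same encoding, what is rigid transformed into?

irtrw

Each pair mirrors across the alphabet (c↔x, a↔z, b↔y): positions sum to 25. Each letter is replaced by its mirror in the alphabet: a↔z, b↔y, c↔x, and so on (the Atbash cipher).
For rigid: r↔i, i↔r, g↔t, i↔r, d↔w.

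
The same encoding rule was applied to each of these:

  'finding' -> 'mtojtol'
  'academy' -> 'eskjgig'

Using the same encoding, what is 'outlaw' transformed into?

Two steps: reverse the string, then apply a Caesar shift of +6.
On outlaw: reverse → waltuo; then shift: w+6=c, a+6=g, l+6=r, t+6=z, u+6=a, o+6=u.

cgrzau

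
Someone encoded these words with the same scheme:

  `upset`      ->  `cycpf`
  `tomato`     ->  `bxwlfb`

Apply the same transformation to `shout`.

aqyff

In upset: u→c is +8, p→y is +9, s→c is +10, e→p is +11 — the shift increases by 1 each position. Letter i (0-indexed) is shifted by i+8, so successive shifts are 8, 9, 10, ….
For shout: s+8=a, h+9=q, o+10=y, u+11=f, t+12=f.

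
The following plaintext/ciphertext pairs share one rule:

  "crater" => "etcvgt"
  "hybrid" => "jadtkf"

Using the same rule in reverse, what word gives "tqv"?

rot

Compare letters: c→e is +2, r→t is +2, a→c is +2 — a constant shift. It's a constant shift of +2 (ROT2).
Reversing it on tqv: t−2=r, q−2=o, v−2=t.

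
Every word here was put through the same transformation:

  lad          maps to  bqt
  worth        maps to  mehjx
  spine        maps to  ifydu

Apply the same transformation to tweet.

jmuuj

It's a constant shift of +16 (ROT16).
For tweet: t+16=j, w+16=m, e+16=u, e+16=u, t+16=j.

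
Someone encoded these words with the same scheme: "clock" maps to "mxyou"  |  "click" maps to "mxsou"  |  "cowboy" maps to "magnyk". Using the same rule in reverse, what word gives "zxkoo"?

Shifts by position in clock: pos 0: c→m (+10), pos 1: l→x (+12), pos 2: o→y (+10), pos 3: c→o (+12) — repeating every 2. It's a Vigenère-style cipher with numeric key [10,12]: position i shifts by key[i mod 2].
Reversing it on zxkoo: z−10=p, x−12=l, k−10=a, o−12=c, o−10=e.

place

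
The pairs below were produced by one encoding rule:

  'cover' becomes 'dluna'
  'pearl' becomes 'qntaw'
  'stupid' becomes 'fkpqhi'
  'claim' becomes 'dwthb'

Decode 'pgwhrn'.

unlike

c(2)→d(3) and o(14)→l(11) fit y≡5x+19 (mod 26); the inverse of 5 mod 26 is 21. Treating letters as 0–25, the rule is x ↦ 5x + 19 (mod 26).
Reversing it on pgwhrn: p(15)→21·(15−19)≡20=u; g(6)→21·(6−19)≡13=n; w(22)→21·(22−19)≡11=l; h(7)→21·(7−19)≡8=i; r(17)→21·(17−19)≡10=k; n(13)→21·(13−19)≡4=e (all mod 26).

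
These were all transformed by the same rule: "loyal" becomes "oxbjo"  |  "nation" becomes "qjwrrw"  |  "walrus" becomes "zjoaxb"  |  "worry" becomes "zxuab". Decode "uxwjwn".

rotate

Shifts by position in loyal: pos 0: l→o (+3), pos 1: o→x (+9), pos 2: y→b (+3), pos 3: a→j (+9) — repeating every 2. A repeating key of period 2 is used — shifts +3, +9 over and over.
Decoding uxwjwn: u−3=r, x−9=o, w−3=t, j−9=a, w−3=t, n−9=e.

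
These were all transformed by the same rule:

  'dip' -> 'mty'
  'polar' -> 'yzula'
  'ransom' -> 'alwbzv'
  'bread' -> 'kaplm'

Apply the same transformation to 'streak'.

bcaplt

Two shifts are in play — +11 for a/e/i/o/u, +9 for every other letter.
Applying it to streak: s(cons)+9=b, t(cons)+9=c, r(cons)+9=a, e(vowel)+11=p, a(vowel)+11=l, k(cons)+9=t.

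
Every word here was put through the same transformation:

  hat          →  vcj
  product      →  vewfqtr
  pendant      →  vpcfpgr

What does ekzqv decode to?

toxic

Two steps: reverse the string, then apply a Caesar shift of +2.
Undoing it on ekzqv: shift back: e−2=c, k−2=i, z−2=x, q−2=o, v−2=t → cixot; then reverse → toxic.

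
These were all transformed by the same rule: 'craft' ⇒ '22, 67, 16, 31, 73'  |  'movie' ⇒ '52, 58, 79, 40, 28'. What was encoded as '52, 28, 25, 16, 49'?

With a=1..z=26, the number is 3·pos + 13.
Decoding 52, 28, 25, 16, 49: 52→(52−13)÷3=13=m, 28→(28−13)÷3=5=e, 25→(25−13)÷3=4=d, 16→(16−13)÷3=1=a, 49→(49−13)÷3=12=l.

medal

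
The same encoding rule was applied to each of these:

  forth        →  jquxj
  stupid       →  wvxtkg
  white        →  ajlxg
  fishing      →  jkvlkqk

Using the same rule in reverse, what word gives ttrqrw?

Shifts by position in forth: pos 0: f→j (+4), pos 1: o→q (+2), pos 2: r→u (+3), pos 3: t→x (+4), pos 4: h→j (+2) — repeating every 3. It's a Vigenère-style cipher with numeric key [4,2,3]: position i shifts by key[i mod 3].
Decoding ttrqrw: t−4=p, t−2=r, r−3=o, q−4=m, r−2=p, w−3=t.

prompt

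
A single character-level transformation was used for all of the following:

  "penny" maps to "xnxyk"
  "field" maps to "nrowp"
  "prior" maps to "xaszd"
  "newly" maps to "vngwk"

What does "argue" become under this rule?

iaqfq

In penny: p→x is +8, e→n is +9, n→x is +10, n→y is +11 — the shift increases by 1 each position. Each letter shifts forward by (position + 8), i.e. 8, 9, 10, … — the shift grows by one for each successive letter.
For argue: a+8=i, r+9=a, g+10=q, u+11=f, e+12=q.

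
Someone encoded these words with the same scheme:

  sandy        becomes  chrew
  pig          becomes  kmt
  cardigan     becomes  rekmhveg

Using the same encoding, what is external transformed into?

The output letters match the input read backwards, each shifted +4: sandy reversed is ydnas. Two steps: reverse the string, then apply a Caesar shift of +4.
For external: reverse → lanretxe; then shift: l+4=p, a+4=e, n+4=r, r+4=v, e+4=i, t+4=x, x+4=b, e+4=i.

pervixbi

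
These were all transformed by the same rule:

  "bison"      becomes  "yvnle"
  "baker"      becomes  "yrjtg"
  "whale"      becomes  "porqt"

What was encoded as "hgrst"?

grape

This is an affine cipher: with a=0,…,z=25, each position x becomes (7x+17) mod 26.
Undoing it on hgrst: h(7)→15·(7−17)≡6=g; g(6)→15·(6−17)≡17=r; r(17)→15·(17−17)≡0=a; s(18)→15·(18−17)≡15=p; t(19)→15·(19−17)≡4=e (all mod 26).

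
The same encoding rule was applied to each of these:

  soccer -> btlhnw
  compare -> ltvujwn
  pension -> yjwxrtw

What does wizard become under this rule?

Shifts by position in soccer: pos 0: s→b (+9), pos 1: o→t (+5), pos 2: c→l (+9), pos 3: c→h (+5) — repeating every 2. The shifts repeat in a cycle of length 2: positions 0,1,… shift by +9, +5, then the pattern repeats.
For wizard: w+9=f, i+5=n, z+9=i, a+5=f, r+9=a, d+5=i.

fnifai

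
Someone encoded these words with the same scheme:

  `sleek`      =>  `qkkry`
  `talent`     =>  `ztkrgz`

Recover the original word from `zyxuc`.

worst

The output letters match the input read backwards, each shifted +6: sleek reversed is keels. Read the word backwards and shift each letter +6.
Reversing it on zyxuc: shift back: z−6=t, y−6=s, x−6=r, u−6=o, c−6=w → tsrow; then reverse → worst.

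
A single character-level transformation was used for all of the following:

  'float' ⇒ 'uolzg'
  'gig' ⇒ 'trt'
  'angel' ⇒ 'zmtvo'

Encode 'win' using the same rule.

drm

Each pair mirrors across the alphabet (f↔u, l↔o, o↔l): positions sum to 25. Each letter is replaced by its mirror in the alphabet: a↔z, b↔y, c↔x, and so on (the Atbash cipher).
For win: w↔d, i↔r, n↔m.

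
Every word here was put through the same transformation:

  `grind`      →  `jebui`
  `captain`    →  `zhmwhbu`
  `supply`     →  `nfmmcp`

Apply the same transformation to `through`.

wsedfjs

Each letter's alphabet position (a=0..z=25) is mapped through 9·x+7 mod 26 — an affine cipher.
For through: t(19)→9·19+7≡22=w; h(7)→9·7+7≡18=s; r(17)→9·17+7≡4=e; o(14)→9·14+7≡3=d; u(20)→9·20+7≡5=f; g(6)→9·6+7≡9=j; h(7)→9·7+7≡18=s (all mod 26).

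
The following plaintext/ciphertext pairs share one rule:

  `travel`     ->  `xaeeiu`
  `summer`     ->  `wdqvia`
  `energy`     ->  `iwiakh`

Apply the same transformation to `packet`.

The shifts repeat in a cycle of length 2: positions 0,1,… shift by +4, +9, then the pattern repeats.
On packet: p+4=t, a+9=j, c+4=g, k+9=t, e+4=i, t+9=c.

tjgtic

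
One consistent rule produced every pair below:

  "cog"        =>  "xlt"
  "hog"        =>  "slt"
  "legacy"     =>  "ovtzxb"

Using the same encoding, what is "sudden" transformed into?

hfwwvm

Each pair mirrors across the alphabet (c↔x, o↔l, g↔t): positions sum to 25. Each letter is replaced by its mirror in the alphabet: a↔z, b↔y, c↔x, and so on (the Atbash cipher).
For sudden: s↔h, u↔f, d↔w, d↔w, e↔v, n↔m.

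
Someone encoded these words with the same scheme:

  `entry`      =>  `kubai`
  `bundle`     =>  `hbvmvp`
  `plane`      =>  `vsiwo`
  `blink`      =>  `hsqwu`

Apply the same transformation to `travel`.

In entry: e→k is +6, n→u is +7, t→b is +8, r→a is +9 — the shift increases by 1 each position. The shift increases by 1 at each position, starting from +6: 6, 7, 8, ….
On travel: t+6=z, r+7=y, a+8=i, v+9=e, e+10=o, l+11=w.

zyieow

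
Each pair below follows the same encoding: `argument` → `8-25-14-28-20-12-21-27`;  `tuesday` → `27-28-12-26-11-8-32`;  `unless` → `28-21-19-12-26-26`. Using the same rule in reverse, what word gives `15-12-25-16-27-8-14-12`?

heritage

Letters become their 1-based position plus 7 (so a→8, b→9, …).
Decoding 15-12-25-16-27-8-14-12: 15→(15−7)÷1=8=h, 12→(12−7)÷1=5=e, 25→(25−7)÷1=18=r, 16→(16−7)÷1=9=i, 27→(27−7)÷1=20=t, 8→(8−7)÷1=1=a, 14→(14−7)÷1=7=g, 12→(12−7)÷1=5=e.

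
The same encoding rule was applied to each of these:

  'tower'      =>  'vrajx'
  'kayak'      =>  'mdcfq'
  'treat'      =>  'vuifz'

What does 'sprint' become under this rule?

In tower: t→v is +2, o→r is +3, w→a is +4, e→j is +5 — the shift increases by 1 each position. Each letter shifts forward by (position + 2), i.e. 2, 3, 4, … — the shift grows by one for each successive letter.
Applying it to sprint: s+2=u, p+3=s, r+4=v, i+5=n, n+6=t, t+7=a.

usvnta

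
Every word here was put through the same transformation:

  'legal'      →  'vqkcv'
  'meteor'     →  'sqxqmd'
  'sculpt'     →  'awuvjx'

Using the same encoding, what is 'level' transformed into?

l(11)→v(21) and e(4)→q(16) fit y≡23x+2 (mod 26); the inverse of 23 mod 26 is 17. Each letter's alphabet position (a=0..z=25) is mapped through 23·x+2 mod 26 — an affine cipher.
For level: l(11)→23·11+2≡21=v; e(4)→23·4+2≡16=q; v(21)→23·21+2≡17=r; e(4)→23·4+2≡16=q; l(11)→23·11+2≡21=v (all mod 26).

vqrqv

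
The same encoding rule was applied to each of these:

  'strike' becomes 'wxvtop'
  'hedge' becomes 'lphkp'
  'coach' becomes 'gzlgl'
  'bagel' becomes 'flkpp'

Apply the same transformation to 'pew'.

tpa

The shift depends on letter class: consonant s→w is +4, but vowel i→t is +11. Vowels shift forward by 11 and consonants shift forward by 4.
For pew: p(cons)+4=t, e(vowel)+11=p, w(cons)+4=a.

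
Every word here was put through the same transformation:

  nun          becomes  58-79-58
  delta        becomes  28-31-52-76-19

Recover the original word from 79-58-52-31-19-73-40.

n(#14)→58 and u(#21)→79: differences scale by 3, so n = 3·pos + 16. With a=1..z=26, the number is 3·pos + 16.
Decoding 79-58-52-31-19-73-40: 79→(79−16)÷3=21=u, 58→(58−16)÷3=14=n, 52→(52−16)÷3=12=l, 31→(31−16)÷3=5=e, 19→(19−16)÷3=1=a, 73→(73−16)÷3=19=s, 40→(40−16)÷3=8=h.

unleash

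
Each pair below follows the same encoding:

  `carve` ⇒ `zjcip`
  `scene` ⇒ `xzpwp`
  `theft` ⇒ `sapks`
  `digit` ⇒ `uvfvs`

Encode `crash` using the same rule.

zcjxa

Treating letters as 0–25, the rule is x ↦ 21x + 9 (mod 26).
Applying it to crash: c(2)→21·2+9≡25=z; r(17)→21·17+9≡2=c; a(0)→21·0+9≡9=j; s(18)→21·18+9≡23=x; h(7)→21·7+9≡0=a (all mod 26).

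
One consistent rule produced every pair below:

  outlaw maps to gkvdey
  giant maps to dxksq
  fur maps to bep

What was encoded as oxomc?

Two steps: reverse the string, then apply a Caesar shift of +10.
Reversing it on oxomc: shift back: o−10=e, x−10=n, o−10=e, m−10=c, c−10=s → enecs; then reverse → scene.

scene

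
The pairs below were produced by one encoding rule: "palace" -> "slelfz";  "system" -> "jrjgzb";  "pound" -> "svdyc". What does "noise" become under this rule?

p(15)→s(18) and a(0)→l(11) fit y≡23x+11 (mod 26); the inverse of 23 mod 26 is 17. Treating letters as 0–25, the rule is x ↦ 23x + 11 (mod 26).
For noise: n(13)→23·13+11≡24=y; o(14)→23·14+11≡21=v; i(8)→23·8+11≡13=n; s(18)→23·18+11≡9=j; e(4)→23·4+11≡25=z (all mod 26).

yvnjz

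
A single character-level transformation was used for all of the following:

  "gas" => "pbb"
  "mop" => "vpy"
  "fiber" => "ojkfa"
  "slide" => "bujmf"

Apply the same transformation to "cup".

The shift depends on letter class: consonant g→p is +9, but vowel a→b is +1. Two shifts are in play — +1 for a/e/i/o/u, +9 for every other letter.
Applying it to cup: c(cons)+9=l, u(vowel)+1=v, p(cons)+9=y.

lvy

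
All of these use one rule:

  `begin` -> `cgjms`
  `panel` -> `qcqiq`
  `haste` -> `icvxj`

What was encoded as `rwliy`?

In begin: b→c is +1, e→g is +2, g→j is +3, i→m is +4 — the shift increases by 1 each position. Letter i (0-indexed) is shifted by i+1, so successive shifts are 1, 2, 3, ….
Undoing it on rwliy: r−1=q, w−2=u, l−3=i, i−4=e, y−5=t.

quiet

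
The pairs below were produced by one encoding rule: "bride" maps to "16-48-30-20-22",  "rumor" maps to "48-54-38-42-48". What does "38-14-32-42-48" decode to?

major

The formula is n = 2×(alphabet index, a=1) + 12.
Reversing it on 38-14-32-42-48: 38→(38−12)÷2=13=m, 14→(14−12)÷2=1=a, 32→(32−12)÷2=10=j, 42→(42−12)÷2=15=o, 48→(48−12)÷2=18=r.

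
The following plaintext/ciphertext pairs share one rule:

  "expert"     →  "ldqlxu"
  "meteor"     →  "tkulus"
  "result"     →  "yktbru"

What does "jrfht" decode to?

The shifts repeat in a cycle of length 3: positions 0,1,… shift by +7, +6, +1, then the pattern repeats.
Reversing it on jrfht: j−7=c, r−6=l, f−1=e, h−7=a, t−6=n.

clean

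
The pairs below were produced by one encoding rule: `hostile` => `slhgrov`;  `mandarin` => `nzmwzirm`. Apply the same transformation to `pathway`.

Each pair mirrors across the alphabet (h↔s, o↔l, s↔h): positions sum to 25. This is the alphabet-reversal cipher (Atbash): a becomes z, b becomes y, etc.
Applying it to pathway: p↔k, a↔z, t↔g, h↔s, w↔d, a↔z, y↔b.

kzgsdzb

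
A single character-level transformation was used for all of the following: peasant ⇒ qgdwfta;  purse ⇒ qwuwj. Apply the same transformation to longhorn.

In peasant: p→q is +1, e→g is +2, a→d is +3, s→w is +4 — the shift increases by 1 each position. Letter i (0-indexed) is shifted by i+1, so successive shifts are 1, 2, 3, ….
Applying it to longhorn: l+1=m, o+2=q, n+3=q, g+4=k, h+5=m, o+6=u, r+7=y, n+8=v.

mqqkmuyv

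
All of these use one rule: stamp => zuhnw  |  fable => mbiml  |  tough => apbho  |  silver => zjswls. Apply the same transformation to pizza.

Shifts by position in stamp: pos 0: s→z (+7), pos 1: t→u (+1), pos 2: a→h (+7), pos 3: m→n (+1) — repeating every 2. The shifts repeat in a cycle of length 2: positions 0,1,… shift by +7, +1, then the pattern repeats.
Applying it to pizza: p+7=w, i+1=j, z+7=g, z+1=a, a+7=h.

wjgah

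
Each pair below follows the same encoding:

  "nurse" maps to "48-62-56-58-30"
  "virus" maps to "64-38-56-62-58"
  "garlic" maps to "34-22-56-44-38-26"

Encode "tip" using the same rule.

n(#14)→48 and u(#21)→62: differences scale by 2, so n = 2·pos + 20. Each letter becomes 2×(its alphabet position, a=1..z=26) + 20.
On tip: t=20→60, i=9→38, p=16→52.

60-38-52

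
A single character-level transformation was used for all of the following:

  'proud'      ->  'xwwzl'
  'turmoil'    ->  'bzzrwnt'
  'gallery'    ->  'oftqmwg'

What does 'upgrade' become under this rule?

cuowiim

The shifts repeat in a cycle of length 2: positions 0,1,… shift by +8, +5, then the pattern repeats.
On upgrade: u+8=c, p+5=u, g+8=o, r+5=w, a+8=i, d+5=i, e+8=m.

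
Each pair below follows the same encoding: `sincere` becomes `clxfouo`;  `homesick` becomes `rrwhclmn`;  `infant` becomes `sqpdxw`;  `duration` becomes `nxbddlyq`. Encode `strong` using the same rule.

cwbrxj

Shifts by position in sincere: pos 0: s→c (+10), pos 1: i→l (+3), pos 2: n→x (+10), pos 3: c→f (+3) — repeating every 2. It's a Vigenère-style cipher with numeric key [10,3]: position i shifts by key[i mod 2].
For strong: s+10=c, t+3=w, r+10=b, o+3=r, n+10=x, g+3=j.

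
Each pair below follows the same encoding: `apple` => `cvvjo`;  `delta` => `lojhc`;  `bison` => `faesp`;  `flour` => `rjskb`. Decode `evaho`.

spite

a(0)→c(2) and p(15)→v(21) fit y≡3x+2 (mod 26); the inverse of 3 mod 26 is 9. Each letter's alphabet position (a=0..z=25) is mapped through 3·x+2 mod 26 — an affine cipher.
Reversing it on evaho: e(4)→9·(4−2)≡18=s; v(21)→9·(21−2)≡15=p; a(0)→9·(0−2)≡8=i; h(7)→9·(7−2)≡19=t; o(14)→9·(14−2)≡4=e (all mod 26).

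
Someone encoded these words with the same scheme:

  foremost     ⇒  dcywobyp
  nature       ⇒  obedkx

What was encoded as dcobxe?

unrest

The output letters match the input read backwards, each shifted +10: foremost reversed is tsomerof. Two steps: reverse the string, then apply a Caesar shift of +10.
Reversing it on dcobxe: shift back: d−10=t, c−10=s, o−10=e, b−10=r, x−10=n, e−10=u → tsernu; then reverse → unrest.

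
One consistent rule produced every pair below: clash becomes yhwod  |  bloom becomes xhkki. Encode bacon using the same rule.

xwykj

Compare letters: c→y is +22, l→h is +22, a→w is +22 — a constant shift. This is a Caesar cipher with shift 22.
On bacon: b+22=x, a+22=w, c+22=y, o+22=k, n+22=j.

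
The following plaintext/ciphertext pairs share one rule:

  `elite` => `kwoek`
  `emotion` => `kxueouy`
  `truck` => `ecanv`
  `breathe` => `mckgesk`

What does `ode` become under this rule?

The shift depends on letter class: consonant l→w is +11, but vowel e→k is +6. Two shifts are in play — +6 for a/e/i/o/u, +11 for every other letter.
For ode: o(vowel)+6=u, d(cons)+11=o, e(vowel)+6=k.

uok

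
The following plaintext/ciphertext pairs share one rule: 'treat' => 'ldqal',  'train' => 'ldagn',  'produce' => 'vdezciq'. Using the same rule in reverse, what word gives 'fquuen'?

lesson

t(19)→l(11) and r(17)→d(3) fit y≡17x+0 (mod 26); the inverse of 17 mod 26 is 23. Each letter's alphabet position (a=0..z=25) is mapped through 17·x+0 mod 26 — an affine cipher.
Undoing it on fquuen: f(5)→23·(5−0)≡11=l; q(16)→23·(16−0)≡4=e; u(20)→23·(20−0)≡18=s; u(20)→23·(20−0)≡18=s; e(4)→23·(4−0)≡14=o; n(13)→23·(13−0)≡13=n (all mod 26).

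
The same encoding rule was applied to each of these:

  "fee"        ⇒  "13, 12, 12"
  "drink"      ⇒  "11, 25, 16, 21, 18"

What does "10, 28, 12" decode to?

cue

f is letter #6 and maps to 13: an offset of 7. Each letter is replaced by its alphabet position (a=1..z=26) + 7.
Undoing it on 10, 28, 12: 10→(10−7)÷1=3=c, 28→(28−7)÷1=21=u, 12→(12−7)÷1=5=e.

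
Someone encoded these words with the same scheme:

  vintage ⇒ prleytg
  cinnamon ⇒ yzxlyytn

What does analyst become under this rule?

The output letters match the input read backwards, each shifted +11: vintage reversed is egatniv. The word is reversed, then every letter is shifted forward by 11.
For analyst: reverse → tsylana; then shift: t+11=e, s+11=d, y+11=j, l+11=w, a+11=l, n+11=y, a+11=l.

edjwlyl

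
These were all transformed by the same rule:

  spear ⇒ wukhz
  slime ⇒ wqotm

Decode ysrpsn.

In spear: s→w is +4, p→u is +5, e→k is +6, a→h is +7 — the shift increases by 1 each position. Each letter shifts forward by (position + 4), i.e. 4, 5, 6, … — the shift grows by one for each successive letter.
Reversing it on ysrpsn: y−4=u, s−5=n, r−6=l, p−7=i, s−8=k, n−9=e.

unlike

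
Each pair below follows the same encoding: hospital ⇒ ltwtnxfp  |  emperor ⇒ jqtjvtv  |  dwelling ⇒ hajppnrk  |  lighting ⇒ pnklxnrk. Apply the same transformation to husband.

The rule splits by letter class: vowels +5, consonants +4.
For husband: h(cons)+4=l, u(vowel)+5=z, s(cons)+4=w, b(cons)+4=f, a(vowel)+5=f, n(cons)+4=r, d(cons)+4=h.

lzwffrh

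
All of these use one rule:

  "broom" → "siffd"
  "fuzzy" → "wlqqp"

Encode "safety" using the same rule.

Compare letters: b→s is +17, r→i is +17, o→f is +17 — a constant shift. It's a constant shift of +17 (ROT17).
For safety: s+17=j, a+17=r, f+17=w, e+17=v, t+17=k, y+17=p.

jrwvkp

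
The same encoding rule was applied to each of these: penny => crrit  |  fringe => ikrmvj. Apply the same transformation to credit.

xmhivg

The output letters match the input read backwards, each shifted +4: penny reversed is ynnep. Two steps: reverse the string, then apply a Caesar shift of +4.
Applying it to credit: reverse → tiderc; then shift: t+4=x, i+4=m, d+4=h, e+4=i, r+4=v, c+4=g.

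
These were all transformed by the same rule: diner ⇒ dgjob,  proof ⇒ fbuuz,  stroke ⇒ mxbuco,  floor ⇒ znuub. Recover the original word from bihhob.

rubber

This is an affine cipher: with a=0,…,z=25, each position x becomes (11x+22) mod 26.
Undoing it on bihhob: b(1)→19·(1−22)≡17=r; i(8)→19·(8−22)≡20=u; h(7)→19·(7−22)≡1=b; h(7)→19·(7−22)≡1=b; o(14)→19·(14−22)≡4=e; b(1)→19·(1−22)≡17=r (all mod 26).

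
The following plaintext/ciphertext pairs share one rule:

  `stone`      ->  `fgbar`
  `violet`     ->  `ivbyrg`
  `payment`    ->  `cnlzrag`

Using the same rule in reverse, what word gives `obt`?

bog

Compare letters: s→f is +13, t→g is +13, o→b is +13 — a constant shift. Every letter moves 13 places later in the alphabet, wrapping around z→a.
Decoding obt: o−13=b, b−13=o, t−13=g.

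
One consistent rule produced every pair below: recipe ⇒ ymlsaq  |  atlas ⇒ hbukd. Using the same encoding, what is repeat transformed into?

ymyolf

In recipe: r→y is +7, e→m is +8, c→l is +9, i→s is +10 — the shift increases by 1 each position. The shift increases by 1 at each position, starting from +7: 7, 8, 9, ….
For repeat: r+7=y, e+8=m, p+9=y, e+10=o, a+11=l, t+12=f.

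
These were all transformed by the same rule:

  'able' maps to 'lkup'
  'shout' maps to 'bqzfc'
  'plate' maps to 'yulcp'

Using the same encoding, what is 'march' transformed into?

The shift depends on letter class: consonant b→k is +9, but vowel a→l is +11. The rule splits by letter class: vowels +11, consonants +9.
On march: m(cons)+9=v, a(vowel)+11=l, r(cons)+9=a, c(cons)+9=l, h(cons)+9=q.

vlalq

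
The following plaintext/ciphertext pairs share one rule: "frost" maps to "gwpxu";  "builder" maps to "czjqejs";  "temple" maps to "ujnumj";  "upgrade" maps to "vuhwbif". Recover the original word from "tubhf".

Shifts by position in frost: pos 0: f→g (+1), pos 1: r→w (+5), pos 2: o→p (+1), pos 3: s→x (+5) — repeating every 2. The shifts repeat in a cycle of length 2: positions 0,1,… shift by +1, +5, then the pattern repeats.
Undoing it on tubhf: t−1=s, u−5=p, b−1=a, h−5=c, f−1=e.

space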